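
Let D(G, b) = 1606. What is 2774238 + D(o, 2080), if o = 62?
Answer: 2775844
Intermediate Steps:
2774238 + D(o, 2080) = 2774238 + 1606 = 2775844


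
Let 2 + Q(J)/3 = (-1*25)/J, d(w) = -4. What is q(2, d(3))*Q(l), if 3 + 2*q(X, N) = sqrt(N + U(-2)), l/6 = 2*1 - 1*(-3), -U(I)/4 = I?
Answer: 17/4 ≈ 4.2500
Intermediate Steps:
U(I) = -4*I
l = 30 (l = 6*(2*1 - 1*(-3)) = 6*(2 + 3) = 6*5 = 30)
Q(J) = -6 - 75/J (Q(J) = -6 + 3*((-1*25)/J) = -6 + 3*(-25/J) = -6 - 75/J)
q(X, N) = -3/2 + sqrt(8 + N)/2 (q(X, N) = -3/2 + sqrt(N - 4*(-2))/2 = -3/2 + sqrt(N + 8)/2 = -3/2 + sqrt(8 + N)/2)
q(2, d(3))*Q(l) = (-3/2 + sqrt(8 - 4)/2)*(-6 - 75/30) = (-3/2 + sqrt(4)/2)*(-6 - 75*1/30) = (-3/2 + (1/2)*2)*(-6 - 5/2) = (-3/2 + 1)*(-17/2) = -1/2*(-17/2) = 17/4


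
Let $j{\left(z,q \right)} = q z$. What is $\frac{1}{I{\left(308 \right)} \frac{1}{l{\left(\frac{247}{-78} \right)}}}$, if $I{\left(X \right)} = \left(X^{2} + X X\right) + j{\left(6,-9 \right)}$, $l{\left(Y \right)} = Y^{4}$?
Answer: $\frac{130321}{245817504} \approx 0.00053015$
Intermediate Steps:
$I{\left(X \right)} = -54 + 2 X^{2}$ ($I{\left(X \right)} = \left(X^{2} + X X\right) - 54 = \left(X^{2} + X^{2}\right) - 54 = 2 X^{2} - 54 = -54 + 2 X^{2}$)
$\frac{1}{I{\left(308 \right)} \frac{1}{l{\left(\frac{247}{-78} \right)}}} = \frac{1}{\left(-54 + 2 \cdot 308^{2}\right) \frac{1}{\left(\frac{247}{-78}\right)^{4}}} = \frac{1}{\left(-54 + 2 \cdot 94864\right) \frac{1}{\left(247 \left(- \frac{1}{78}\right)\right)^{4}}} = \frac{1}{\left(-54 + 189728\right) \frac{1}{\left(- \frac{19}{6}\right)^{4}}} = \frac{1}{189674 \frac{1}{\frac{130321}{1296}}} = \frac{1}{189674 \cdot \frac{1296}{130321}} = \frac{1}{\frac{245817504}{130321}} = \frac{130321}{245817504}$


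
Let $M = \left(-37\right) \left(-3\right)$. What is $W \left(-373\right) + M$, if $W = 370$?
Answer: $-137899$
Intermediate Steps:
$M = 111$
$W \left(-373\right) + M = 370 \left(-373\right) + 111 = -138010 + 111 = -137899$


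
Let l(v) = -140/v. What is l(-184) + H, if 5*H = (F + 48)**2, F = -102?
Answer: 134311/230 ≈ 583.96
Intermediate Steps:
H = 2916/5 (H = (-102 + 48)**2/5 = (1/5)*(-54)**2 = (1/5)*2916 = 2916/5 ≈ 583.20)
l(-184) + H = -140/(-184) + 2916/5 = -140*(-1/184) + 2916/5 = 35/46 + 2916/5 = 134311/230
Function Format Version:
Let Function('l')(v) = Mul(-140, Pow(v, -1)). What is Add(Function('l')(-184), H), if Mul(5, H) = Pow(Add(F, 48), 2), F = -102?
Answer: Rational(134311, 230) ≈ 583.96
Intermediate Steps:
H = Rational(2916, 5) (H = Mul(Rational(1, 5), Pow(Add(-102, 48), 2)) = Mul(Rational(1, 5), Pow(-54, 2)) = Mul(Rational(1, 5), 2916) = Rational(2916, 5) ≈ 583.20)
Add(Function('l')(-184), H) = Add(Mul(-140, Pow(-184, -1)), Rational(2916, 5)) = Add(Mul(-140, Rational(-1, 184)), Rational(2916, 5)) = Add(Rational(35, 46), Rational(2916, 5)) = Rational(134311, 230)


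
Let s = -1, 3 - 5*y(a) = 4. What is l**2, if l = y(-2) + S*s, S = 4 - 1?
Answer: 256/25 ≈ 10.240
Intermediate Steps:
y(a) = -1/5 (y(a) = 3/5 - 1/5*4 = 3/5 - 4/5 = -1/5)
S = 3
l = -16/5 (l = -1/5 + 3*(-1) = -1/5 - 3 = -16/5 ≈ -3.2000)
l**2 = (-16/5)**2 = 256/25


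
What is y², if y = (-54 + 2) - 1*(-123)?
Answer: 5041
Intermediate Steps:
y = 71 (y = -52 + 123 = 71)
y² = 71² = 5041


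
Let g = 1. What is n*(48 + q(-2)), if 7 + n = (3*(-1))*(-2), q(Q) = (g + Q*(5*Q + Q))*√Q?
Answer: -48 - 25*I*√2 ≈ -48.0 - 35.355*I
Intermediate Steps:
q(Q) = √Q*(1 + 6*Q²) (q(Q) = (1 + Q*(5*Q + Q))*√Q = (1 + Q*(6*Q))*√Q = (1 + 6*Q²)*√Q = √Q*(1 + 6*Q²))
n = -1 (n = -7 + (3*(-1))*(-2) = -7 - 3*(-2) = -7 + 6 = -1)
n*(48 + q(-2)) = -(48 + √(-2)*(1 + 6*(-2)²)) = -(48 + (I*√2)*(1 + 6*4)) = -(48 + (I*√2)*(1 + 24)) = -(48 + (I*√2)*25) = -(48 + 25*I*√2) = -48 - 25*I*√2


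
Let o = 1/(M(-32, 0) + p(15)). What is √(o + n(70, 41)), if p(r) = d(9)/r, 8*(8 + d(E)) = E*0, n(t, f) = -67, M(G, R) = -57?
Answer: 2*I*√12478117/863 ≈ 8.1864*I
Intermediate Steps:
d(E) = -8 (d(E) = -8 + (E*0)/8 = -8 + (⅛)*0 = -8 + 0 = -8)
p(r) = -8/r
o = -15/863 (o = 1/(-57 - 8/15) = 1/(-863/15) = -15/863 ≈ -0.017381)
√(o + n(70, 41)) = √(-15/863 - 67) = √(-57836/863) = 2*I*√12478117/863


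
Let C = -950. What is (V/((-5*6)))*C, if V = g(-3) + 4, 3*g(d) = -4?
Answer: 760/9 ≈ 84.444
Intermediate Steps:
g(d) = -4/3 (g(d) = (1/3)*(-4) = -4/3)
V = 8/3 (V = -4/3 + 4 = 8/3 ≈ 2.6667)
(V/((-5*6)))*C = (8/(3*((-5*6))))*(-950) = ((8/3)/(-30))*(-950) = ((8/3)*(-1/30))*(-950) = -4/45*(-950) = 760/9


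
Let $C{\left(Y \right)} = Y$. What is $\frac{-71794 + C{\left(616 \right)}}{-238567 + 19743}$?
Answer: $\frac{35589}{109412} \approx 0.32527$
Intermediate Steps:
$\frac{-71794 + C{\left(616 \right)}}{-238567 + 19743} = \frac{-71794 + 616}{-238567 + 19743} = - \frac{71178}{-218824} = \left(-71178\right) \left(- \frac{1}{218824}\right) = \frac{35589}{109412}$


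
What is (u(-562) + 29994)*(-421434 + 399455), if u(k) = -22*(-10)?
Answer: -664073506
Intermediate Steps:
u(k) = 220
(u(-562) + 29994)*(-421434 + 399455) = (220 + 29994)*(-421434 + 399455) = 30214*(-21979) = -664073506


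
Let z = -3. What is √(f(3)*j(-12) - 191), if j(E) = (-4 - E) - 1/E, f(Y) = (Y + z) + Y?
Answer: I*√667/2 ≈ 12.913*I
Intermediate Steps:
f(Y) = -3 + 2*Y (f(Y) = (Y - 3) + Y = (-3 + Y) + Y = -3 + 2*Y)
j(E) = -4 - E - 1/E (j(E) = (-4 - E) - 1/E = -4 - E - 1/E)
√(f(3)*j(-12) - 191) = √((-3 + 2*3)*(-4 - 1*(-12) - 1/(-12)) - 191) = √((-3 + 6)*(-4 + 12 - 1*(-1/12)) - 191) = √(3*(-4 + 12 + 1/12) - 191) = √(3*(97/12) - 191) = √(97/4 - 191) = √(-667/4) = I*√667/2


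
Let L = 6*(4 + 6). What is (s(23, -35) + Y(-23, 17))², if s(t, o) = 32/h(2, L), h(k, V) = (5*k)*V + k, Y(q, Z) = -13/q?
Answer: 18326961/47927929 ≈ 0.38239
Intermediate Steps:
L = 60 (L = 6*10 = 60)
h(k, V) = k + 5*V*k (h(k, V) = 5*V*k + k = k + 5*V*k)
s(t, o) = 16/301 (s(t, o) = 32/((2*(1 + 5*60))) = 32/((2*(1 + 300))) = 32/((2*301)) = 32/602 = 32*(1/602) = 16/301)
(s(23, -35) + Y(-23, 17))² = (16/301 - 13/(-23))² = (16/301 - 13*(-1/23))² = (16/301 + 13/23)² = (4281/6923)² = 18326961/47927929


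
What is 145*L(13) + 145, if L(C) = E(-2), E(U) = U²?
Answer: 725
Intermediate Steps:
L(C) = 4 (L(C) = (-2)² = 4)
145*L(13) + 145 = 145*4 + 145 = 580 + 145 = 725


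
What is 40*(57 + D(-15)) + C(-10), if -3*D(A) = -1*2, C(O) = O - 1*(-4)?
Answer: 6902/3 ≈ 2300.7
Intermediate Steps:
C(O) = 4 + O (C(O) = O + 4 = 4 + O)
D(A) = ⅔ (D(A) = -(-1)*2/3 = -⅓*(-2) = ⅔)
40*(57 + D(-15)) + C(-10) = 40*(57 + ⅔) + (4 - 10) = 40*(173/3) - 6 = 6920/3 - 6 = 6902/3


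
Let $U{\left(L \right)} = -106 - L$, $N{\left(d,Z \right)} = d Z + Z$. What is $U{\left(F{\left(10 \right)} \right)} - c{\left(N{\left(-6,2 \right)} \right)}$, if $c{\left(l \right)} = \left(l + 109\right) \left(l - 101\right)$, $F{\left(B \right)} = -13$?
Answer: $10896$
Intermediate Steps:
$N{\left(d,Z \right)} = Z + Z d$ ($N{\left(d,Z \right)} = Z d + Z = Z + Z d$)
$c{\left(l \right)} = \left(-101 + l\right) \left(109 + l\right)$ ($c{\left(l \right)} = \left(109 + l\right) \left(-101 + l\right) = \left(-101 + l\right) \left(109 + l\right)$)
$U{\left(F{\left(10 \right)} \right)} - c{\left(N{\left(-6,2 \right)} \right)} = \left(-106 - -13\right) - \left(-11009 + \left(2 \left(1 - 6\right)\right)^{2} + 8 \cdot 2 \left(1 - 6\right)\right) = \left(-106 + 13\right) - \left(-11009 + \left(2 \left(-5\right)\right)^{2} + 8 \cdot 2 \left(-5\right)\right) = -93 - \left(-11009 + \left(-10\right)^{2} + 8 \left(-10\right)\right) = -93 - \left(-11009 + 100 - 80\right) = -93 - -10989 = -93 + 10989 = 10896$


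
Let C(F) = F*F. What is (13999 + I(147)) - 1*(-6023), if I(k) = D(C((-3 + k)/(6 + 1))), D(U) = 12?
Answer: 20034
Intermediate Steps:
C(F) = F²
I(k) = 12
(13999 + I(147)) - 1*(-6023) = (13999 + 12) - 1*(-6023) = 14011 + 6023 = 20034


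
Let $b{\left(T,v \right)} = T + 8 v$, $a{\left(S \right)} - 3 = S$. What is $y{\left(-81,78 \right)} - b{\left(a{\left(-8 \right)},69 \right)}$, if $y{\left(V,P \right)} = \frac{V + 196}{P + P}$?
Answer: $- \frac{85217}{156} \approx -546.26$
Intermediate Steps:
$a{\left(S \right)} = 3 + S$
$y{\left(V,P \right)} = \frac{196 + V}{2 P}$
$y{\left(-81,78 \right)} - b{\left(a{\left(-8 \right)},69 \right)} = \frac{196 - 81}{2 \cdot 78} - \left(\left(3 - 8\right) + 8 \cdot 69\right) = \frac{1}{2} \cdot \frac{1}{78} \cdot 115 - \left(-5 + 552\right) = \frac{115}{156} - 547 = - \frac{85217}{156}$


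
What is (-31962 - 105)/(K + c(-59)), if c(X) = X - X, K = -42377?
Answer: 32067/42377 ≈ 0.75671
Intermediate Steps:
c(X) = 0
(-31962 - 105)/(K + c(-59)) = (-31962 - 105)/(-42377 + 0) = -32067/(-42377) = -32067*(-1/42377) = 32067/42377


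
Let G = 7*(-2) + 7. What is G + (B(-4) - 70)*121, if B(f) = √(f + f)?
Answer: -8477 + 242*I*√2 ≈ -8477.0 + 342.24*I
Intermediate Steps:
B(f) = √2*√f (B(f) = √(2*f) = √2*√f)
G = -7 (G = -14 + 7 = -7)
G + (B(-4) - 70)*121 = -7 + (√2*√(-4) - 70)*121 = -7 + (√2*(2*I) - 70)*121 = -7 + (2*I*√2 - 70)*121 = -7 + (-70 + 2*I*√2)*121 = -7 + (-8470 + 242*I*√2) = -8477 + 242*I*√2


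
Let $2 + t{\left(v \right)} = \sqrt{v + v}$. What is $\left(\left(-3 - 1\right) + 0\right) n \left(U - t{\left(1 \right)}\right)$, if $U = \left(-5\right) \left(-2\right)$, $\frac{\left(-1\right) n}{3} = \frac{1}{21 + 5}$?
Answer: $\frac{72}{13} - \frac{6 \sqrt{2}}{13} \approx 4.8857$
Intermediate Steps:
$t{\left(v \right)} = -2 + \sqrt{2} \sqrt{v}$ ($t{\left(v \right)} = -2 + \sqrt{v + v} = -2 + \sqrt{2 v} = -2 + \sqrt{2} \sqrt{v}$)
$n = - \frac{3}{26}$ ($n = - \frac{3}{21 + 5} = - \frac{3}{26} \approx -0.11538$)
$U = 10$
$\left(\left(-3 - 1\right) + 0\right) n \left(U - t{\left(1 \right)}\right) = \left(\left(-3 - 1\right) + 0\right) \left(- \frac{3 \left(10 - \left(-2 + \sqrt{2} \sqrt{1}\right)\right)}{26}\right) = \left(-4 + 0\right) \left(- \frac{3 \left(10 - \left(-2 + \sqrt{2} \cdot 1\right)\right)}{26}\right) = - 4 \left(- \frac{3 \left(10 - \left(-2 + \sqrt{2}\right)\right)}{26}\right) = - 4 \left(- \frac{3 \left(10 + \left(2 - \sqrt{2}\right)\right)}{26}\right) = - 4 \left(- \frac{3 \left(12 - \sqrt{2}\right)}{26}\right) = - 4 \left(- \frac{18}{13} + \frac{3 \sqrt{2}}{26}\right) = \frac{72}{13} - \frac{6 \sqrt{2}}{13}$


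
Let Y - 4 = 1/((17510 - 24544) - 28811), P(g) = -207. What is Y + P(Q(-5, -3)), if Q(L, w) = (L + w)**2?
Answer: -7276536/35845 ≈ -203.00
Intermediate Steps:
Y = 143379/35845 (Y = 4 + 1/((17510 - 24544) - 28811) = 4 + 1/(-7034 - 28811) = 4 + 1/(-35845) = 4 - 1/35845 = 143379/35845 ≈ 4.0000)
Y + P(Q(-5, -3)) = 143379/35845 - 207 = -7276536/35845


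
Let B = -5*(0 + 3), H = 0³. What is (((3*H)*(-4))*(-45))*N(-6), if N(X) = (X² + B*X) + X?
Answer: 0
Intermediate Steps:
H = 0
B = -15 (B = -5*3 = -15)
N(X) = X² - 14*X (N(X) = (X² - 15*X) + X = X² - 14*X)
(((3*H)*(-4))*(-45))*N(-6) = (((3*0)*(-4))*(-45))*(-6*(-14 - 6)) = ((0*(-4))*(-45))*(-6*(-20)) = (0*(-45))*120 = 0*120 = 0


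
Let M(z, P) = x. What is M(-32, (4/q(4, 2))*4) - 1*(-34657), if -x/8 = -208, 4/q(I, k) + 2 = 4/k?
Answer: 36321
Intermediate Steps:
q(I, k) = 4/(-2 + 4/k)
x = 1664 (x = -8*(-208) = 1664)
M(z, P) = 1664
M(-32, (4/q(4, 2))*4) - 1*(-34657) = 1664 - 1*(-34657) = 1664 + 34657 = 36321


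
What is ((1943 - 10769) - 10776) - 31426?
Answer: -51028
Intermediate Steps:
((1943 - 10769) - 10776) - 31426 = (-8826 - 10776) - 31426 = -19602 - 31426 = -51028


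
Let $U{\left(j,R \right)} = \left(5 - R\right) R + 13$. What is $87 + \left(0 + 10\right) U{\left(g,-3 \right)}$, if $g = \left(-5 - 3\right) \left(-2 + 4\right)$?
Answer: $-23$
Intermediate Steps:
$g = -16$ ($g = \left(-8\right) 2 = -16$)
$U{\left(j,R \right)} = 13 + R \left(5 - R\right)$ ($U{\left(j,R \right)} = R \left(5 - R\right) + 13 = 13 + R \left(5 - R\right)$)
$87 + \left(0 + 10\right) U{\left(g,-3 \right)} = 87 + \left(0 + 10\right) \left(13 - \left(-3\right)^{2} + 5 \left(-3\right)\right) = 87 + 10 \left(13 - 9 - 15\right) = 87 + 10 \left(-11\right) = 87 - 110 = -23$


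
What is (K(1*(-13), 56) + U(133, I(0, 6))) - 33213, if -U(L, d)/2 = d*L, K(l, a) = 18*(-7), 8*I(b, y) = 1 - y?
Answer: -132691/4 ≈ -33173.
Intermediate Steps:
I(b, y) = 1/8 - y/8 (I(b, y) = (1 - y)/8 = 1/8 - y/8)
K(l, a) = -126
U(L, d) = -2*L*d (U(L, d) = -2*d*L = -2*L*d)
(K(1*(-13), 56) + U(133, I(0, 6))) - 33213 = (-126 - 2*133*(1/8 - 1/8*6)) - 33213 = (-126 - 2*133*(1/8 - 3/4)) - 33213 = (-126 - 2*133*(-5/8)) - 33213 = (-126 + 665/4) - 33213 = 161/4 - 33213 = -132691/4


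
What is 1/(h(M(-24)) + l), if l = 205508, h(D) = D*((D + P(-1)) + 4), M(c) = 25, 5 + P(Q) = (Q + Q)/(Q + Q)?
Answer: 1/206133 ≈ 4.8512e-6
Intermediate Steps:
P(Q) = -4 (P(Q) = -5 + (Q + Q)/(Q + Q) = -5 + (2*Q)/((2*Q)) = -5 + (2*Q)*(1/(2*Q)) = -5 + 1 = -4)
h(D) = D**2 (h(D) = D*((D - 4) + 4) = D*((-4 + D) + 4) = D*D = D**2)
1/(h(M(-24)) + l) = 1/(25**2 + 205508) = 1/(625 + 205508) = 1/206133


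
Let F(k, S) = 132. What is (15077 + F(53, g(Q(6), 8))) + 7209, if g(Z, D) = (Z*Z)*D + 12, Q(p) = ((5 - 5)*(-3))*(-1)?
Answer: 22418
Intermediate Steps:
Q(p) = 0 (Q(p) = (0*(-3))*(-1) = 0*(-1) = 0)
g(Z, D) = 12 + D*Z**2 (g(Z, D) = Z**2*D + 12 = D*Z**2 + 12 = 12 + D*Z**2)
(15077 + F(53, g(Q(6), 8))) + 7209 = (15077 + 132) + 7209 = 15209 + 7209 = 22418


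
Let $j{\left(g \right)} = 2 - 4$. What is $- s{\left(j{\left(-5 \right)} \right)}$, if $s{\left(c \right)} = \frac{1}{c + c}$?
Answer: $\frac{1}{4} \approx 0.25$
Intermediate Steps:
$j{\left(g \right)} = -2$ ($j{\left(g \right)} = 2 - 4 = -2$)
$s{\left(c \right)} = \frac{1}{2 c}$
$- s{\left(j{\left(-5 \right)} \right)} = - \frac{1}{2 \left(-2\right)} = - \frac{-1}{2 \cdot 2} = \left(-1\right) \left(- \frac{1}{4}\right) = \frac{1}{4}$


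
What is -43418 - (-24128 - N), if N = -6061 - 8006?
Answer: -33357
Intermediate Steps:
N = -14067
-43418 - (-24128 - N) = -43418 - (-24128 - 1*(-14067)) = -43418 - (-24128 + 14067) = -43418 - 1*(-10061) = -43418 + 10061 = -33357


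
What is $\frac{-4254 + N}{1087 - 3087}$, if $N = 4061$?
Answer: $\frac{193}{2000} \approx 0.0965$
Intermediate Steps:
$\frac{-4254 + N}{1087 - 3087} = \frac{-4254 + 4061}{1087 - 3087} = - \frac{193}{-2000} = \left(-193\right) \left(- \frac{1}{2000}\right) = \frac{193}{2000}$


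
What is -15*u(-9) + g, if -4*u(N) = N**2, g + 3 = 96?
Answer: 1587/4 ≈ 396.75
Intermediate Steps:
g = 93 (g = -3 + 96 = 93)
u(N) = -N**2/4
-15*u(-9) + g = -(-15)*(-9)**2/4 + 93 = -(-15)*81/4 + 93 = -15*(-81/4) + 93 = 1215/4 + 93 = 1587/4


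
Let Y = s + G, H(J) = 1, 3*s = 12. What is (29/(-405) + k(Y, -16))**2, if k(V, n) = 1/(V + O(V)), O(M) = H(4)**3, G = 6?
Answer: 7396/19847025 ≈ 0.00037265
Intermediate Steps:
s = 4 (s = (1/3)*12 = 4)
Y = 10 (Y = 4 + 6 = 10)
O(M) = 1 (O(M) = 1**3 = 1)
k(V, n) = 1/(1 + V) (k(V, n) = 1/(V + 1) = 1/(1 + V))
(29/(-405) + k(Y, -16))**2 = (29/(-405) + 1/(1 + 10))**2 = (29*(-1/405) + 1/11)**2 = (-29/405 + 1/11)**2 = (86/4455)**2 = 7396/19847025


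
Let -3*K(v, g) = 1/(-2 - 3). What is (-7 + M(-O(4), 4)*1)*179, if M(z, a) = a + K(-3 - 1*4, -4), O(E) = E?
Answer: -7876/15 ≈ -525.07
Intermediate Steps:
K(v, g) = 1/15 (K(v, g) = -1/(3*(-2 - 3)) = -⅓/(-5) = -⅓*(-⅕) = 1/15)
M(z, a) = 1/15 + a (M(z, a) = a + 1/15 = 1/15 + a)
(-7 + M(-O(4), 4)*1)*179 = (-7 + (1/15 + 4)*1)*179 = (-7 + (61/15)*1)*179 = (-7 + 61/15)*179 = -44/15*179 = -7876/15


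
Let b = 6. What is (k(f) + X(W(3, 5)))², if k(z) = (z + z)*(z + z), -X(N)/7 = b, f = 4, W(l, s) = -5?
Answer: 484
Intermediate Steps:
X(N) = -42 (X(N) = -7*6 = -42)
k(z) = 4*z² (k(z) = (2*z)*(2*z) = 4*z²)
(k(f) + X(W(3, 5)))² = (4*4² - 42)² = (4*16 - 42)² = (64 - 42)² = 22² = 484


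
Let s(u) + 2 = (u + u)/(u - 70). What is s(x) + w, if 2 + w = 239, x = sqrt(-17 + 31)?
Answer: 82013/349 - 10*sqrt(14)/349 ≈ 234.89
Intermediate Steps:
x = sqrt(14) ≈ 3.7417
s(u) = -2 + 2*u/(-70 + u) (s(u) = -2 + (u + u)/(u - 70) = -2 + (2*u)/(-70 + u) = -2 + 2*u/(-70 + u))
w = 237 (w = -2 + 239 = 237)
s(x) + w = 140/(-70 + sqrt(14)) + 237 = 237 + 140/(-70 + sqrt(14))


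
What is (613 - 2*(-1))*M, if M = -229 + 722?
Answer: 303195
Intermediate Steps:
M = 493
(613 - 2*(-1))*M = (613 - 2*(-1))*493 = (613 + 2)*493 = 615*493 = 303195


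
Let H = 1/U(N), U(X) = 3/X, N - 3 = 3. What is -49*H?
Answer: -98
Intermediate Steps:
N = 6 (N = 3 + 3 = 6)
H = 2 (H = 1/(3/6) = 1/(3*(⅙)) = 1/(½) = 2)
-49*H = -49*2 = -98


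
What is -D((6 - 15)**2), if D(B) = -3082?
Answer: 3082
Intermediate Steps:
-D((6 - 15)**2) = -1*(-3082) = 3082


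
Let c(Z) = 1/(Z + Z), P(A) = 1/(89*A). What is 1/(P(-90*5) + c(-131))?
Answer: -2623275/10078 ≈ -260.30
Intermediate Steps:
P(A) = 1/(89*A)
c(Z) = 1/(2*Z)
1/(P(-90*5) + c(-131)) = 1/(1/(89*((-90*5))) + (½)/(-131)) = 1/((1/89)/(-450) + (½)*(-1/131)) = 1/((1/89)*(-1/450) - 1/262) = 1/(-1/40050 - 1/262) = 1/(-10078/2623275) = -2623275/10078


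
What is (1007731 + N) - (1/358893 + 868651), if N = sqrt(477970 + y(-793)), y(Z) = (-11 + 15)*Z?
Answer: 49914838439/358893 + sqrt(474798) ≈ 1.3977e+5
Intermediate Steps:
y(Z) = 4*Z
N = sqrt(474798) (N = sqrt(477970 + 4*(-793)) = sqrt(477970 - 3172) = sqrt(474798) ≈ 689.06)
(1007731 + N) - (1/358893 + 868651) = (1007731 + sqrt(474798)) - (1/358893 + 868651) = (1007731 + sqrt(474798)) - 1*311752763344/358893 = (1007731 + sqrt(474798)) - 311752763344/358893 = 49914838439/358893 + sqrt(474798)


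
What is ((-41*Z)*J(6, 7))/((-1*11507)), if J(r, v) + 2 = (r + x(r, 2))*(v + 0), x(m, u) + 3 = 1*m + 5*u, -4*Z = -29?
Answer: 155759/46028 ≈ 3.3840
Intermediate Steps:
Z = 29/4 (Z = -¼*(-29) = 29/4 ≈ 7.2500)
x(m, u) = -3 + m + 5*u (x(m, u) = -3 + (1*m + 5*u) = -3 + (m + 5*u) = -3 + m + 5*u)
J(r, v) = -2 + v*(7 + 2*r) (J(r, v) = -2 + (r + (-3 + r + 5*2))*(v + 0) = -2 + (r + (-3 + r + 10))*v = -2 + (r + (7 + r))*v = -2 + (7 + 2*r)*v = -2 + v*(7 + 2*r))
((-41*Z)*J(6, 7))/((-1*11507)) = ((-41*29/4)*(-2 + 6*7 + 7*(7 + 6)))/((-1*11507)) = -1189*(-2 + 42 + 7*13)/4/(-11507) = -1189*(-2 + 42 + 91)/4*(-1/11507) = -1189/4*131*(-1/11507) = -155759/4*(-1/11507) = 155759/46028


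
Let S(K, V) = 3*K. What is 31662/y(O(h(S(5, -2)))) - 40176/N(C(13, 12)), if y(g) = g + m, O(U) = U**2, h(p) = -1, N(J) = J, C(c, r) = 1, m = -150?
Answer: -6017886/149 ≈ -40389.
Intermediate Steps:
y(g) = -150 + g (y(g) = g - 150 = -150 + g)
31662/y(O(h(S(5, -2)))) - 40176/N(C(13, 12)) = 31662/(-150 + (-1)**2) - 40176/1 = 31662/(-150 + 1) - 40176*1 = 31662/(-149) - 40176 = 31662*(-1/149) - 40176 = -31662/149 - 40176 = -6017886/149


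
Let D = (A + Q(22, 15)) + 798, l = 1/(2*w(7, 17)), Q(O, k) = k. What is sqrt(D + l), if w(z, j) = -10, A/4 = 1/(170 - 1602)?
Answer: sqrt(2604764145)/1790 ≈ 28.512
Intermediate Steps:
A = -1/358 (A = 4/(170 - 1602) = 4/(-1432) = 4*(-1/1432) = -1/358 ≈ -0.0027933)
l = -1/20 (l = 1/(2*(-10)) = 1/(-20) = -1/20 ≈ -0.050000)
D = 291053/358 (D = (-1/358 + 15) + 798 = 5369/358 + 798 = 291053/358 ≈ 813.00)
sqrt(D + l) = sqrt(291053/358 - 1/20) = sqrt(2910351/3580) = sqrt(2604764145)/1790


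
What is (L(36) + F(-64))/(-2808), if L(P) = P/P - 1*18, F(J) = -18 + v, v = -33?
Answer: 17/702 ≈ 0.024217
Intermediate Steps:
F(J) = -51 (F(J) = -18 - 33 = -51)
L(P) = -17 (L(P) = 1 - 18 = -17)
(L(36) + F(-64))/(-2808) = (-17 - 51)/(-2808) = -68*(-1/2808) = 17/702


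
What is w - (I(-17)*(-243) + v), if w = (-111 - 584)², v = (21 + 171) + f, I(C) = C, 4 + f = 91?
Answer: 478615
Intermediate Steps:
f = 87 (f = -4 + 91 = 87)
v = 279 (v = (21 + 171) + 87 = 192 + 87 = 279)
w = 483025 (w = (-695)² = 483025)
w - (I(-17)*(-243) + v) = 483025 - (-17*(-243) + 279) = 483025 - (4131 + 279) = 483025 - 1*4410 = 483025 - 4410 = 478615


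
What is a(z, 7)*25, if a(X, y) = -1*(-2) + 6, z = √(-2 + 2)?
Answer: 200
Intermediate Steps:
z = 0 (z = √0 = 0)
a(X, y) = 8 (a(X, y) = 2 + 6 = 8)
a(z, 7)*25 = 8*25 = 200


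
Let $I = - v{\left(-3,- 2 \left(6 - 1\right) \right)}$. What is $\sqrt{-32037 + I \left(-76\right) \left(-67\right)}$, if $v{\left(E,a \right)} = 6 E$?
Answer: $\sqrt{59619} \approx 244.17$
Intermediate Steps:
$I = 18$ ($I = - 6 \left(-3\right) = \left(-1\right) \left(-18\right) = 18$)
$\sqrt{-32037 + I \left(-76\right) \left(-67\right)} = \sqrt{-32037 + 18 \left(-76\right) \left(-67\right)} = \sqrt{-32037 - -91656} = \sqrt{-32037 + 91656} = \sqrt{59619}$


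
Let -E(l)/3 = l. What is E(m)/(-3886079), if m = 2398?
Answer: 7194/3886079 ≈ 0.0018512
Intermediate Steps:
E(l) = -3*l
E(m)/(-3886079) = -3*2398/(-3886079) = -7194*(-1/3886079) = 7194/3886079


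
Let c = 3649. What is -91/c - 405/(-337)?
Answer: 1447178/1229713 ≈ 1.1768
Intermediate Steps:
-91/c - 405/(-337) = -91/3649 - 405/(-337) = -91*1/3649 - 405*(-1/337) = -91/3649 + 405/337 = 1447178/1229713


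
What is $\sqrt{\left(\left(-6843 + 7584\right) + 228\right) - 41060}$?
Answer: $i \sqrt{40091} \approx 200.23 i$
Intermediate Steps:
$\sqrt{\left(\left(-6843 + 7584\right) + 228\right) - 41060} = \sqrt{\left(741 + 228\right) - 41060} = \sqrt{969 - 41060} = \sqrt{-40091} = i \sqrt{40091}$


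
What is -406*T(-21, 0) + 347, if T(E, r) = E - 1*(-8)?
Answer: 5625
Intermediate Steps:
T(E, r) = 8 + E (T(E, r) = E + 8 = 8 + E)
-406*T(-21, 0) + 347 = -406*(8 - 21) + 347 = -406*(-13) + 347 = 5278 + 347 = 5625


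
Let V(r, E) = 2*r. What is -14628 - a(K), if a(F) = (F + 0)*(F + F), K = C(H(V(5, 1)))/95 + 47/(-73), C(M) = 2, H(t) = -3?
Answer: -703559630822/48094225 ≈ -14629.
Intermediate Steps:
K = -4319/6935 (K = 2/95 + 47/(-73) = 2*(1/95) + 47*(-1/73) = 2/95 - 47/73 = -4319/6935 ≈ -0.62278)
a(F) = 2*F² (a(F) = F*(2*F) = 2*F²)
-14628 - a(K) = -14628 - 2*(-4319/6935)² = -14628 - 2*18653761/48094225 = -14628 - 1*37307522/48094225 = -14628 - 37307522/48094225 = -703559630822/48094225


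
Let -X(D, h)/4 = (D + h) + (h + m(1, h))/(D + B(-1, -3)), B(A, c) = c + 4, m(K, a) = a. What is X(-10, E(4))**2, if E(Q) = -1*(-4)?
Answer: 61504/81 ≈ 759.31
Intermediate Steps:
E(Q) = 4
B(A, c) = 4 + c
X(D, h) = -4*D - 4*h - 8*h/(1 + D) (X(D, h) = -4*((D + h) + (h + h)/(D + (4 - 3))) = -4*((D + h) + (2*h)/(D + 1)) = -4*((D + h) + (2*h)/(1 + D)) = -4*((D + h) + 2*h/(1 + D)) = -4*(D + h + 2*h/(1 + D)) = -4*D - 4*h - 8*h/(1 + D))
X(-10, E(4))**2 = (4*(-1*(-10) - 1*(-10)**2 - 3*4 - 1*(-10)*4)/(1 - 10))**2 = (4*(10 - 1*100 - 12 + 40)/(-9))**2 = (4*(-1/9)*(10 - 100 - 12 + 40))**2 = (4*(-1/9)*(-62))**2 = (248/9)**2 = 61504/81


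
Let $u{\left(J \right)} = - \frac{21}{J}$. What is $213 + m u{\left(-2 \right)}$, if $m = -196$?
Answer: $-1845$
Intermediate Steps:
$213 + m u{\left(-2 \right)} = 213 - 196 \left(- \frac{21}{-2}\right) = 213 - 196 \left(\left(-21\right) \left(- \frac{1}{2}\right)\right) = 213 - 2058 = -1845$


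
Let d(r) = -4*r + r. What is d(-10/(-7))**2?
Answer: 900/49 ≈ 18.367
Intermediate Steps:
d(r) = -3*r
d(-10/(-7))**2 = (-(-30)/(-7))**2 = (-(-30)*(-1)/7)**2 = (-3*10/7)**2 = (-30/7)**2 = 900/49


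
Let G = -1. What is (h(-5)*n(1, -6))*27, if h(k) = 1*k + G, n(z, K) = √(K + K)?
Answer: -324*I*√3 ≈ -561.18*I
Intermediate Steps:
n(z, K) = √2*√K (n(z, K) = √(2*K) = √2*√K)
h(k) = -1 + k (h(k) = 1*k - 1 = k - 1 = -1 + k)
(h(-5)*n(1, -6))*27 = ((-1 - 5)*(√2*√(-6)))*27 = -6*√2*I*√6*27 = -12*I*√3*27 = -324*I*√3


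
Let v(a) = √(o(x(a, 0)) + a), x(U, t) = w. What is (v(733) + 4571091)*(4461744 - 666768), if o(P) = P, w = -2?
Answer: 17347180638816 + 3794976*√731 ≈ 1.7347e+13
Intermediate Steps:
x(U, t) = -2
v(a) = √(-2 + a)
(v(733) + 4571091)*(4461744 - 666768) = (√(-2 + 733) + 4571091)*(4461744 - 666768) = (√731 + 4571091)*3794976 = (4571091 + √731)*3794976 = 17347180638816 + 3794976*√731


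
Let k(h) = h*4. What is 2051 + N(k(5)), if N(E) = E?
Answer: 2071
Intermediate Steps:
k(h) = 4*h
2051 + N(k(5)) = 2051 + 4*5 = 2051 + 20 = 2071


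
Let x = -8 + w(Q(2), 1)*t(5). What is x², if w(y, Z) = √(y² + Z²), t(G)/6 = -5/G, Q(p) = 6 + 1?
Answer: 1864 + 480*√2 ≈ 2542.8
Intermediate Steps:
Q(p) = 7
t(G) = -30/G (t(G) = 6*(-5/G) = -30/G)
w(y, Z) = √(Z² + y²)
x = -8 - 30*√2 (x = -8 + √(1² + 7²)*(-30/5) = -8 + √(1 + 49)*(-30*⅕) = -8 + √50*(-6) = -8 + (5*√2)*(-6) = -8 - 30*√2 ≈ -50.426)
x² = (-8 - 30*√2)²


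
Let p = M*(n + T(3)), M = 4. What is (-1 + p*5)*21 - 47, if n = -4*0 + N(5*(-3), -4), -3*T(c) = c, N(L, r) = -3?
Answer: -1748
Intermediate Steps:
T(c) = -c/3
n = -3 (n = -4*0 - 3 = 0 - 3 = -3)
p = -16 (p = 4*(-3 - 1/3*3) = 4*(-3 - 1) = 4*(-4) = -16)
(-1 + p*5)*21 - 47 = (-1 - 16*5)*21 - 47 = (-1 - 80)*21 - 47 = -81*21 - 47 = -1701 - 47 = -1748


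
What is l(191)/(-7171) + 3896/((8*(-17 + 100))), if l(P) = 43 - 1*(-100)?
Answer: 3480408/595193 ≈ 5.8475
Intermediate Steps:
l(P) = 143 (l(P) = 43 + 100 = 143)
l(191)/(-7171) + 3896/((8*(-17 + 100))) = 143/(-7171) + 3896/((8*(-17 + 100))) = 143*(-1/7171) + 3896/((8*83)) = -143/7171 + 3896/664 = -143/7171 + 3896*(1/664) = -143/7171 + 487/83 = 3480408/595193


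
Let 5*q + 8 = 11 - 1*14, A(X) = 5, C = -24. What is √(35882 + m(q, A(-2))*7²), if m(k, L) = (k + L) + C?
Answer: 2*√217770/5 ≈ 186.66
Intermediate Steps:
q = -11/5 (q = -8/5 + (11 - 1*14)/5 = -8/5 + (11 - 14)/5 = -8/5 + (⅕)*(-3) = -8/5 - ⅗ = -11/5 ≈ -2.2000)
m(k, L) = -24 + L + k (m(k, L) = (k + L) - 24 = (L + k) - 24 = -24 + L + k)
√(35882 + m(q, A(-2))*7²) = √(35882 + (-24 + 5 - 11/5)*7²) = √(35882 - 106/5*49) = √(35882 - 5194/5) = √(174216/5) = 2*√217770/5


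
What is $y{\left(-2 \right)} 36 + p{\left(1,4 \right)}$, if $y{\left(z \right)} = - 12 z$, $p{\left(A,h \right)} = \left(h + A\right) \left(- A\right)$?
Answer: $859$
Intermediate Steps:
$p{\left(A,h \right)} = - A \left(A + h\right)$ ($p{\left(A,h \right)} = \left(A + h\right) \left(- A\right) = - A \left(A + h\right)$)
$y{\left(-2 \right)} 36 + p{\left(1,4 \right)} = \left(-12\right) \left(-2\right) 36 - 1 \left(1 + 4\right) = 24 \cdot 36 - 1 \cdot 5 = 864 - 5 = 859$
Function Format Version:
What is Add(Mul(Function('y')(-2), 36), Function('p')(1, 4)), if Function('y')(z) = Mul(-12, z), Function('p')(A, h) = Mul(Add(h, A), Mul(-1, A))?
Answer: 859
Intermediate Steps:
Function('p')(A, h) = Mul(-1, A, Add(A, h)) (Function('p')(A, h) = Mul(Add(A, h), Mul(-1, A)) = Mul(-1, A, Add(A, h)))
Add(Mul(Function('y')(-2), 36), Function('p')(1, 4)) = Add(Mul(Mul(-12, -2), 36), Mul(-1, 1, Add(1, 4))) = Add(Mul(24, 36), Mul(-1, 1, 5)) = Add(864, -5) = 859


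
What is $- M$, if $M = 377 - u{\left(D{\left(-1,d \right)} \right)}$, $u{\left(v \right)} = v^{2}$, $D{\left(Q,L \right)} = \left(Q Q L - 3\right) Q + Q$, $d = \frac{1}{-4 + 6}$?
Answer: $- \frac{1499}{4} \approx -374.75$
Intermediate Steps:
$d = \frac{1}{2} \approx 0.5$
$D{\left(Q,L \right)} = Q + Q \left(-3 + L Q^{2}\right)$ ($D{\left(Q,L \right)} = \left(Q^{2} L - 3\right) Q + Q = \left(L Q^{2} - 3\right) Q + Q = \left(-3 + L Q^{2}\right) Q + Q = Q \left(-3 + L Q^{2}\right) + Q = Q + Q \left(-3 + L Q^{2}\right)$)
$M = \frac{1499}{4}$ ($M = 377 - \left(- (-2 + \frac{\left(-1\right)^{2}}{2})\right)^{2} = 377 - \left(- (-2 + \frac{1}{2} \cdot 1)\right)^{2} = 377 - \left(- (-2 + \frac{1}{2})\right)^{2} = 377 - \left(\left(-1\right) \left(- \frac{3}{2}\right)\right)^{2} = 377 - \left(\frac{3}{2}\right)^{2} = 377 - \frac{9}{4} = \frac{1499}{4} \approx 374.75$)
$- M = \left(-1\right) \frac{1499}{4} = - \frac{1499}{4}$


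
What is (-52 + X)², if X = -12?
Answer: 4096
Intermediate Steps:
(-52 + X)² = (-52 - 12)² = (-64)² = 4096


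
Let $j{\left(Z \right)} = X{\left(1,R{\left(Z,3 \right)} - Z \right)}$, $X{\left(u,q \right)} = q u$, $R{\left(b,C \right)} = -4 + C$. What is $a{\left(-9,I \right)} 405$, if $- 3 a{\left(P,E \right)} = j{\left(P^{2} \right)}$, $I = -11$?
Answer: $11070$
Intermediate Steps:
$j{\left(Z \right)} = -1 - Z$ ($j{\left(Z \right)} = \left(\left(-4 + 3\right) - Z\right) 1 = \left(-1 - Z\right) 1 = -1 - Z$)
$a{\left(P,E \right)} = \frac{1}{3} + \frac{P^{2}}{3}$ ($a{\left(P,E \right)} = - \frac{-1 - P^{2}}{3} = \frac{1}{3} + \frac{P^{2}}{3}$)
$a{\left(-9,I \right)} 405 = \left(\frac{1}{3} + \frac{\left(-9\right)^{2}}{3}\right) 405 = \left(\frac{1}{3} + \frac{1}{3} \cdot 81\right) 405 = \left(\frac{1}{3} + 27\right) 405 = \frac{82}{3} \cdot 405 = 11070$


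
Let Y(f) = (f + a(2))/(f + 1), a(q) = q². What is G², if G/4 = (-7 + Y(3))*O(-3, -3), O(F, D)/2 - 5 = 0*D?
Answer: 44100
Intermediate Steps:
O(F, D) = 10 (O(F, D) = 10 + 2*(0*D) = 10 + 2*0 = 10 + 0 = 10)
Y(f) = (4 + f)/(1 + f) (Y(f) = (f + 2²)/(f + 1) = (f + 4)/(1 + f) = (4 + f)/(1 + f))
G = -210 (G = 4*((-7 + (4 + 3)/(1 + 3))*10) = 4*((-7 + 7/4)*10) = 4*(-21/4*10) = 4*(-105/2) = -210)
G² = (-210)² = 44100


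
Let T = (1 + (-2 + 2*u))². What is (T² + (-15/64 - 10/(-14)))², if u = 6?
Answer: 43025505340689/200704 ≈ 2.1437e+8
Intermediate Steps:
T = 121 (T = (1 + (-2 + 2*6))² = (1 + (-2 + 12))² = (1 + 10)² = 11² = 121)
(T² + (-15/64 - 10/(-14)))² = (121² + (-15/64 - 10/(-14)))² = (14641 + (-15*1/64 - 10*(-1/14)))² = (14641 + (-15/64 + 5/7))² = (14641 + 215/448)² = (6559383/448)² = 43025505340689/200704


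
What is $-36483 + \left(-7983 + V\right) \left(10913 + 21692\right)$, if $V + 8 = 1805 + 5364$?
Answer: $-26837793$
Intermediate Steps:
$V = 7161$ ($V = -8 + \left(1805 + 5364\right) = -8 + 7169 = 7161$)
$-36483 + \left(-7983 + V\right) \left(10913 + 21692\right) = -36483 + \left(-7983 + 7161\right) \left(10913 + 21692\right) = -36483 - 26801310 = -26837793$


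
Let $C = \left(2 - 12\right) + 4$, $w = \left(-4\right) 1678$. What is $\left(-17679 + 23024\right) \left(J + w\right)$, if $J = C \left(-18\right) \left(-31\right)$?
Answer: $-53770700$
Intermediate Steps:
$w = -6712$
$C = -6$ ($C = -10 + 4 = -6$)
$J = -3348$ ($J = \left(-6\right) \left(-18\right) \left(-31\right) = 108 \left(-31\right) = -3348$)
$\left(-17679 + 23024\right) \left(J + w\right) = \left(-17679 + 23024\right) \left(-3348 - 6712\right) = 5345 \left(-10060\right) = -53770700$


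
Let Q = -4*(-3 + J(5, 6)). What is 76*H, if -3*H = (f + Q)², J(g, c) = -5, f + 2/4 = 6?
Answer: -35625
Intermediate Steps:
f = 11/2 (f = -½ + 6 = 11/2 ≈ 5.5000)
Q = 32 (Q = -4*(-3 - 5) = -4*(-8) = 32)
H = -1875/4 (H = -(11/2 + 32)²/3 = -(75/2)²/3 = -⅓*5625/4 = -1875/4 ≈ -468.75)
76*H = 76*(-1875/4) = -35625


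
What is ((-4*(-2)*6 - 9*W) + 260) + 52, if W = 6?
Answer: 306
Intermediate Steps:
((-4*(-2)*6 - 9*W) + 260) + 52 = ((-4*(-2)*6 - 9*6) + 260) + 52 = ((8*6 - 54) + 260) + 52 = ((48 - 54) + 260) + 52 = (-6 + 260) + 52 = 254 + 52 = 306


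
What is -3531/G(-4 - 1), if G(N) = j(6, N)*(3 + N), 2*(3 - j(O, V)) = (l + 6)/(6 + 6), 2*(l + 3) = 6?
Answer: 642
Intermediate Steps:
l = 0 (l = -3 + (1/2)*6 = -3 + 3 = 0)
j(O, V) = 11/4 (j(O, V) = 3 - (0 + 6)/(2*(6 + 6)) = 3 - 3/12 = 3 - 1/2*1/2 = 3 - 1/4 = 11/4)
G(N) = 33/4 + 11*N/4 (G(N) = 11*(3 + N)/4 = 33/4 + 11*N/4)
-3531/G(-4 - 1) = -3531/(33/4 + 11*(-4 - 1)/4) = -3531/(33/4 + (11/4)*(-5)) = -3531/(33/4 - 55/4) = -3531/(-11/2) = -3531*(-2/11) = 642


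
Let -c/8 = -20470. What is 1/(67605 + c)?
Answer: 1/231365 ≈ 4.3222e-6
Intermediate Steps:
c = 163760 (c = -8*(-20470) = 163760)
1/(67605 + c) = 1/(67605 + 163760) = 1/231365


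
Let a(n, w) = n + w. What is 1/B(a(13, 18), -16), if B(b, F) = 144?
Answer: 1/144 ≈ 0.0069444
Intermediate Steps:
1/B(a(13, 18), -16) = 1/144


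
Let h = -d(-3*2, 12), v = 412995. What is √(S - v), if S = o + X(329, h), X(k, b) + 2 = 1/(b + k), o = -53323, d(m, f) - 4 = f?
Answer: I*√45684903767/313 ≈ 682.88*I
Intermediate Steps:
d(m, f) = 4 + f
h = -16 (h = -(4 + 12) = -1*16 = -16)
X(k, b) = -2 + 1/(b + k)
S = -16690724/313 (S = -53323 + (1 - 2*(-16) - 2*329)/(-16 + 329) = -53323 + (1 + 32 - 658)/313 = -53323 + (1/313)*(-625) = -53323 - 625/313 = -16690724/313 ≈ -53325.)
√(S - v) = √(-16690724/313 - 1*412995) = √(-16690724/313 - 412995) = √(-145958159/313) = I*√45684903767/313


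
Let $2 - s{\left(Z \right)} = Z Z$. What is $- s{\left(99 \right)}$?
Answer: $9799$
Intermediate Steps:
$s{\left(Z \right)} = 2 - Z^{2}$ ($s{\left(Z \right)} = 2 - Z Z = 2 - Z^{2}$)
$- s{\left(99 \right)} = - (2 - 99^{2}) = - (2 - 9801) = \left(-1\right) \left(-9799\right) = 9799$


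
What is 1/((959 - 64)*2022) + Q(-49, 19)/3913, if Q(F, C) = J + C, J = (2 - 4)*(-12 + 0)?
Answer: 1809781/164681790 ≈ 0.010990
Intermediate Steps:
J = 24 (J = -2*(-12) = 24)
Q(F, C) = 24 + C
1/((959 - 64)*2022) + Q(-49, 19)/3913 = 1/((959 - 64)*2022) + (24 + 19)/3913 = (1/2022)/895 + 43*(1/3913) = (1/895)*(1/2022) + 1/91 = 1/1809690 + 1/91 = 1809781/164681790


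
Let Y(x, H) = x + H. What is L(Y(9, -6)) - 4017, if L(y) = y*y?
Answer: -4008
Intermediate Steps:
Y(x, H) = H + x
L(y) = y²
L(Y(9, -6)) - 4017 = (-6 + 9)² - 4017 = 3² - 4017 = 9 - 4017 = -4008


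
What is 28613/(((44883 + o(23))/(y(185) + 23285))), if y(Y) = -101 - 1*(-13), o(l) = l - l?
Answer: 663735761/44883 ≈ 14788.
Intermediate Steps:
o(l) = 0
y(Y) = -88 (y(Y) = -101 + 13 = -88)
28613/(((44883 + o(23))/(y(185) + 23285))) = 28613/(((44883 + 0)/(-88 + 23285))) = 28613/((44883/23197)) = 28613/((44883*(1/23197))) = 28613/(44883/23197) = 28613*(23197/44883) = 663735761/44883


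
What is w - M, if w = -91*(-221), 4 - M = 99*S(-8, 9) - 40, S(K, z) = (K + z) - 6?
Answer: 19572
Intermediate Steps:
S(K, z) = -6 + K + z
M = 539 (M = 4 - (99*(-6 - 8 + 9) - 40) = 4 - (99*(-5) - 40) = 4 - (-495 - 40) = 4 - 1*(-535) = 4 + 535 = 539)
w = 20111
w - M = 20111 - 1*539 = 20111 - 539 = 19572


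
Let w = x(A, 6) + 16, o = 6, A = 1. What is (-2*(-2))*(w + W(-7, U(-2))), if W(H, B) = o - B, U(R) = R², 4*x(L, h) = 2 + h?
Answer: 80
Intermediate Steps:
x(L, h) = ½ + h/4 (x(L, h) = (2 + h)/4 = ½ + h/4)
W(H, B) = 6 - B
w = 18 (w = (½ + (¼)*6) + 16 = (½ + 3/2) + 16 = 2 + 16 = 18)
(-2*(-2))*(w + W(-7, U(-2))) = (-2*(-2))*(18 + (6 - 1*(-2)²)) = 4*(18 + (6 - 1*4)) = 4*(18 + (6 - 4)) = 4*(18 + 2) = 4*20 = 80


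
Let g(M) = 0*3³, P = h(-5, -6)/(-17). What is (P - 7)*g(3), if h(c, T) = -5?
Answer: 0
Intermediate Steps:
P = 5/17 (P = -5/(-17) = -5*(-1/17) = 5/17 ≈ 0.29412)
g(M) = 0 (g(M) = 0*27 = 0)
(P - 7)*g(3) = (5/17 - 7)*0 = -114/17*0 = 0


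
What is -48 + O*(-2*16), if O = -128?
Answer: 4048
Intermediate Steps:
-48 + O*(-2*16) = -48 - (-256)*16 = -48 - 128*(-32) = -48 + 4096 = 4048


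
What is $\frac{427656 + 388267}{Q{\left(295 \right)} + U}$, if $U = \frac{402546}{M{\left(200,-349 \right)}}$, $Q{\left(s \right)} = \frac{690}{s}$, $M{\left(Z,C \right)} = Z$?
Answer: $\frac{4813945700}{11888907} \approx 404.91$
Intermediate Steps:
$U = \frac{201273}{100}$ ($U = \frac{402546}{200} = 402546 \cdot \frac{1}{200} = \frac{201273}{100} \approx 2012.7$)
$\frac{427656 + 388267}{Q{\left(295 \right)} + U} = \frac{427656 + 388267}{\frac{690}{295} + \frac{201273}{100}} = \frac{815923}{690 \cdot \frac{1}{295} + \frac{201273}{100}} = \frac{815923}{\frac{138}{59} + \frac{201273}{100}} = \frac{815923}{\frac{11888907}{5900}} = 815923 \cdot \frac{5900}{11888907} = \frac{4813945700}{11888907}$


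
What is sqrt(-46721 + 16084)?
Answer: I*sqrt(30637) ≈ 175.03*I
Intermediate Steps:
sqrt(-46721 + 16084) = sqrt(-30637) = I*sqrt(30637)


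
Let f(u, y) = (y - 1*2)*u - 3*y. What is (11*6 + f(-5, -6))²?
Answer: 15376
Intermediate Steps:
f(u, y) = -3*y + u*(-2 + y) (f(u, y) = (y - 2)*u - 3*y = (-2 + y)*u - 3*y = u*(-2 + y) - 3*y = -3*y + u*(-2 + y))
(11*6 + f(-5, -6))² = (11*6 + (-3*(-6) - 2*(-5) - 5*(-6)))² = (66 + (18 + 10 + 30))² = (66 + 58)² = 124² = 15376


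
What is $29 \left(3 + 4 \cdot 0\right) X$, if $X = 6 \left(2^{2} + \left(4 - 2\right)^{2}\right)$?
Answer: $4176$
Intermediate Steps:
$X = 48$ ($X = 6 \left(4 + 2^{2}\right) = 6 \left(4 + 4\right) = 6 \cdot 8 = 48$)
$29 \left(3 + 4 \cdot 0\right) X = 29 \left(3 + 4 \cdot 0\right) 48 = 29 \left(3 + 0\right) 48 = 29 \cdot 3 \cdot 48 = 87 \cdot 48 = 4176$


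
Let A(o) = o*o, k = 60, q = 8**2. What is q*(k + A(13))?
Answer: 14656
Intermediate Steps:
q = 64
A(o) = o**2
q*(k + A(13)) = 64*(60 + 13**2) = 64*(60 + 169) = 64*229 = 14656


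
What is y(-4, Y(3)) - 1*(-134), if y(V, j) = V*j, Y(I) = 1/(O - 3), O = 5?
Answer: 132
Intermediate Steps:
Y(I) = ½ (Y(I) = 1/(5 - 3) = 1/2 = ½)
y(-4, Y(3)) - 1*(-134) = -4*½ - 1*(-134) = -2 + 134 = 132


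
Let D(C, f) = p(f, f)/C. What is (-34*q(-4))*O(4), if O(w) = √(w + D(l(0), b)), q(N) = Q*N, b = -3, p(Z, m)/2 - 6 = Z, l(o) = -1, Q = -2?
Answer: -272*I*√2 ≈ -384.67*I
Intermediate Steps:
p(Z, m) = 12 + 2*Z
q(N) = -2*N
D(C, f) = (12 + 2*f)/C
O(w) = √(-6 + w) (O(w) = √(w + 2*(6 - 3)/(-1)) = √(w + 2*(-1)*3) = √(w - 6) = √(-6 + w))
(-34*q(-4))*O(4) = (-(-68)*(-4))*√(-6 + 4) = (-34*8)*√(-2) = -272*I*√2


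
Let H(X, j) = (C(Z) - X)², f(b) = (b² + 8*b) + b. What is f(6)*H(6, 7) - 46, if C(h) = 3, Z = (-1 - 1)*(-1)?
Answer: 764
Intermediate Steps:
f(b) = b² + 9*b
Z = 2 (Z = -2*(-1) = 2)
H(X, j) = (3 - X)²
f(6)*H(6, 7) - 46 = (6*(9 + 6))*(-3 + 6)² - 46 = (6*15)*3² - 46 = 90*9 - 46 = 810 - 46 = 764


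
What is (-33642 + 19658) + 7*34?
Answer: -13746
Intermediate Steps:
(-33642 + 19658) + 7*34 = -13984 + 238 = -13746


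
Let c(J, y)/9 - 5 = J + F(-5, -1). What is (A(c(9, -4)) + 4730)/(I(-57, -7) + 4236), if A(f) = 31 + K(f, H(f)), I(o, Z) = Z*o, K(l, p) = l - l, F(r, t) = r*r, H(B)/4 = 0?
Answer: 529/515 ≈ 1.0272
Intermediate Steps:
H(B) = 0 (H(B) = 4*0 = 0)
F(r, t) = r**2
c(J, y) = 270 + 9*J (c(J, y) = 45 + 9*(J + (-5)**2) = 45 + 9*(J + 25) = 45 + 9*(25 + J) = 45 + (225 + 9*J) = 270 + 9*J)
K(l, p) = 0
A(f) = 31 (A(f) = 31 + 0 = 31)
(A(c(9, -4)) + 4730)/(I(-57, -7) + 4236) = (31 + 4730)/(-7*(-57) + 4236) = 4761/(399 + 4236) = 4761/4635 = 4761*(1/4635) = 529/515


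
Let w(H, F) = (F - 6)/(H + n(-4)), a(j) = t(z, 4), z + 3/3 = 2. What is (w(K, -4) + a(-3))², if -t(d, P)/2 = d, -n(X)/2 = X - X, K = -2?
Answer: 9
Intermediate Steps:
z = 1 (z = -1 + 2 = 1)
n(X) = 0 (n(X) = -2*(X - X) = -2*0 = 0)
t(d, P) = -2*d
a(j) = -2 (a(j) = -2*1 = -2)
w(H, F) = (-6 + F)/H (w(H, F) = (F - 6)/(H + 0) = (-6 + F)/H)
(w(K, -4) + a(-3))² = ((-6 - 4)/(-2) - 2)² = (-½*(-10) - 2)² = (5 - 2)² = 3² = 9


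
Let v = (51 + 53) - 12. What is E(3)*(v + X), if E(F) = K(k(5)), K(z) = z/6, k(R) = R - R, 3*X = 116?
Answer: 0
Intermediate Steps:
X = 116/3 (X = (⅓)*116 = 116/3 ≈ 38.667)
v = 92 (v = 104 - 12 = 92)
k(R) = 0
K(z) = z/6 (K(z) = z*(⅙) = z/6)
E(F) = 0 (E(F) = (⅙)*0 = 0)
E(3)*(v + X) = 0*(92 + 116/3) = 0*(392/3) = 0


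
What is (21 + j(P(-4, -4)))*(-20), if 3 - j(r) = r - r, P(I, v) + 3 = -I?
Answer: -480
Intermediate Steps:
P(I, v) = -3 - I
j(r) = 3 (j(r) = 3 - (r - r) = 3 - 1*0 = 3 + 0 = 3)
(21 + j(P(-4, -4)))*(-20) = (21 + 3)*(-20) = 24*(-20) = -480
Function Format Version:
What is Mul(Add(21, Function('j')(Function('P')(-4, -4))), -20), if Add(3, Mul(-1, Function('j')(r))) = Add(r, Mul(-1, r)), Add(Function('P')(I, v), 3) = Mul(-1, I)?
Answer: -480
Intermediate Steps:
Function('P')(I, v) = Add(-3, Mul(-1, I))
Function('j')(r) = 3 (Function('j')(r) = Add(3, Mul(-1, Add(r, Mul(-1, r)))) = Add(3, Mul(-1, 0)) = Add(3, 0) = 3)
Mul(Add(21, Function('j')(Function('P')(-4, -4))), -20) = Mul(Add(21, 3), -20) = Mul(24, -20) = -480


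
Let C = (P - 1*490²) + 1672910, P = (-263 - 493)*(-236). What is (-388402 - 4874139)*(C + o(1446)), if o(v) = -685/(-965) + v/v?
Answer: -1636476313494868/193 ≈ -8.4792e+12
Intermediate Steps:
P = 178416 (P = -756*(-236) = 178416)
o(v) = 330/193 (o(v) = -685*(-1/965) + 1 = 137/193 + 1 = 330/193)
C = 1611226 (C = (178416 - 1*490²) + 1672910 = (178416 - 1*240100) + 1672910 = (178416 - 240100) + 1672910 = -61684 + 1672910 = 1611226)
(-388402 - 4874139)*(C + o(1446)) = (-388402 - 4874139)*(1611226 + 330/193) = -5262541*310966948/193 = -1636476313494868/193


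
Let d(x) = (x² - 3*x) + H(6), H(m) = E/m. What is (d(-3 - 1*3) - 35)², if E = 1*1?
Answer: 13225/36 ≈ 367.36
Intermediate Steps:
E = 1
H(m) = 1/m
d(x) = ⅙ + x² - 3*x (d(x) = (x² - 3*x) + 1/6 = (x² - 3*x) + ⅙ = ⅙ + x² - 3*x)
(d(-3 - 1*3) - 35)² = ((⅙ + (-3 - 1*3)² - 3*(-3 - 1*3)) - 35)² = ((⅙ + (-3 - 3)² - 3*(-3 - 3)) - 35)² = ((⅙ + (-6)² - 3*(-6)) - 35)² = ((⅙ + 36 + 18) - 35)² = (325/6 - 35)² = (115/6)² = 13225/36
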